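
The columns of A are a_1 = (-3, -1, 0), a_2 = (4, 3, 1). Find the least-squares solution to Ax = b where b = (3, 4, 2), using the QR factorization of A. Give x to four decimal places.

e_1 = a_1/‖a_1‖ = (-3, -1, 0)/3.1623 = (-0.9487, -0.3162, 0.0000).
r_{12} = e_1·a_2 = -4.7434.
u_2 = a_2 + 4.7434·e_1 = (-0.5000, 1.5000, 1.0000).
‖u_2‖ = 1.8708, so e_2 = (-0.2673, 0.8018, 0.5345).
Qᵀb = (-4.1110, 3.4744).
Back-substitute: x_2 = 3.4744/1.8708 = 1.8571.
x_1 = (-4.1110 + 4.7434·1.8571)/3.1623 = 1.4857.

x = (1.4857, 1.8571)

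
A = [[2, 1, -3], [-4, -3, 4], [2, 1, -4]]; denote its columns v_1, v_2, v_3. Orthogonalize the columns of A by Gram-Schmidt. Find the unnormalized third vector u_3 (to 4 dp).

u_3 = (0.5000, 0.0000, -0.5000)

v_1 = (2, -4, 2); ‖v_1‖ = 4.8990, so e_1 = (0.4082, -0.8165, 0.4082).
e_1·v_2 = 0.4082·1 + (-0.8165)·(-3) + 0.4082·1 = 3.2660.
u_2 = v_2 − 3.2660·e_1 = (-0.3333, -0.3333, -0.3333).
‖u_2‖ = 0.5774, so e_2 = (-0.5774, -0.5774, -0.5774).
e_1·v_3 = 0.4082·(-3) + (-0.8165)·4 + 0.4082·(-4) = -6.1237; e_2·v_3 = (-0.5774)·(-3) + (-0.5774)·4 + (-0.5774)·(-4) = 1.7321.
u_3 = v_3 + 6.1237·e_1 − 1.7321·e_2 = (0.5000, 0.0000, -0.5000).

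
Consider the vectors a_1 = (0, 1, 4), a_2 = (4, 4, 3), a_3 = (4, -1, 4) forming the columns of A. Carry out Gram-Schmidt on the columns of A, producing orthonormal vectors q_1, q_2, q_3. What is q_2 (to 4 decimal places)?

q_2 = (0.7854, 0.6006, -0.1501)

q_1 = a_1/‖a_1‖ = (0, 1, 4)/4.1231 = (0.0000, 0.2425, 0.9701).
r_{12} = q_1·a_2 = 3.8806.
u_2 = a_2 − 3.8806·q_1 = (4.0000, 3.0588, -0.7647).
‖u_2‖ = 5.0932, so q_2 = (0.7854, 0.6006, -0.1501).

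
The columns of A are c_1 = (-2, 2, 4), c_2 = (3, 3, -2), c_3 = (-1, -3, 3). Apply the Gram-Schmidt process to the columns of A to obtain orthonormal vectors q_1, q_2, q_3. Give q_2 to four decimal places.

c_1 = (-2, 2, 4); ‖c_1‖ = 4.8990, so q_1 = (-0.4082, 0.4082, 0.8165).
q_1·c_2 = (-0.4082)·3 + 0.4082·3 + 0.8165·(-2) = -1.6330.
u_2 = c_2 + 1.6330·q_1 = (2.3333, 3.6667, -0.6667).
‖u_2‖ = 4.3970, so q_2 = (0.5307, 0.8339, -0.1516).

q_2 = (0.5307, 0.8339, -0.1516)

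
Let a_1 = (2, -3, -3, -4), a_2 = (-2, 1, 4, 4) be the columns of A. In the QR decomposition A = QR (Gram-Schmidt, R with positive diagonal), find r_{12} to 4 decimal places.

r_{12} = -5.6777

e_1 = a_1/‖a_1‖ = (2, -3, -3, -4)/6.1644 = (0.3244, -0.4867, -0.4867, -0.6489).
r_{12} = e_1·a_2 = -5.6777.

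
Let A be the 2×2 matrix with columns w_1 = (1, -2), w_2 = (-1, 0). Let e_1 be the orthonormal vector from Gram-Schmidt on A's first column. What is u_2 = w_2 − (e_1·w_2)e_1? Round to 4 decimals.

u_2 = (-0.8000, -0.4000)

w_1 = (1, -2); ‖w_1‖ = 2.2361, so e_1 = (0.4472, -0.8944).
e_1·w_2 = 0.4472·(-1) + (-0.8944)·0 = -0.4472.
u_2 = w_2 + 0.4472·e_1 = (-0.8000, -0.4000).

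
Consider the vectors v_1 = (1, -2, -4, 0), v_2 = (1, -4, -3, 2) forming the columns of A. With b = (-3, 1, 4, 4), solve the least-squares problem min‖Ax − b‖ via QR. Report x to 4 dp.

x = (-2.1111, 1.1111)

e_1 = v_1/‖v_1‖ = (1, -2, -4, 0)/4.5826 = (0.2182, -0.4364, -0.8729, 0.0000).
r_{12} = e_1·v_2 = 4.5826.
u_2 = v_2 − 4.5826·e_1 = (0.0000, -2.0000, 1.0000, 2.0000).
‖u_2‖ = 3.0000, so e_2 = (0.0000, -0.6667, 0.3333, 0.6667).
Qᵀb = (-4.5826, 3.3333).
Back-substitute: x_2 = 3.3333/3.0000 = 1.1111.
x_1 = (-4.5826 − 4.5826·1.1111)/4.5826 = -2.1111.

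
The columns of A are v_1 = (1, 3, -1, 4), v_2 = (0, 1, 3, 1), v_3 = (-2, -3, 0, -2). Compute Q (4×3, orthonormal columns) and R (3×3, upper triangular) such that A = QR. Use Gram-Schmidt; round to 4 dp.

Q = [[0.1925, -0.0459, -0.7454], [0.5774, 0.1722, -0.4337], [-0.1925, 0.9759, -0.0240], [0.7698, 0.1263, 0.5056]], R = [[5.1962, 0.7698, -3.6566], [0.0000, 3.2261, -0.6774], [0.0000, 0.0000, 1.7807]]

v_1 = (1, 3, -1, 4); ‖v_1‖ = 5.1962, so q_1 = (0.1925, 0.5774, -0.1925, 0.7698).
q_1·v_2 = 0.1925·0 + 0.5774·1 + (-0.1925)·3 + 0.7698·1 = 0.7698.
u_2 = v_2 − 0.7698·q_1 = (-0.1481, 0.5556, 3.1481, 0.4074).
‖u_2‖ = 3.2261, so q_2 = (-0.0459, 0.1722, 0.9759, 0.1263).
q_1·v_3 = 0.1925·(-2) + 0.5774·(-3) + (-0.1925)·0 + 0.7698·(-2) = -3.6566; q_2·v_3 = (-0.0459)·(-2) + 0.1722·(-3) + 0.9759·0 + 0.1263·(-2) = -0.6774.
u_3 = v_3 + 3.6566·q_1 + 0.6774·q_2 = (-1.3274, -0.7722, -0.0427, 0.9004).
‖u_3‖ = 1.7807, so q_3 = (-0.7454, -0.4337, -0.0240, 0.5056).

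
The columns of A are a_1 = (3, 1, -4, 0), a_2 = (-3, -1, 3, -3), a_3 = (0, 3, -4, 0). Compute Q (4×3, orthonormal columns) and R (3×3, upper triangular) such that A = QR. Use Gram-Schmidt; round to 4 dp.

a_1 = (3, 1, -4, 0); ‖a_1‖ = 5.0990, so q_1 = (0.5883, 0.1961, -0.7845, 0.0000).
q_1·a_2 = 0.5883·(-3) + 0.1961·(-1) + (-0.7845)·3 + 0.0000·(-3) = -4.3146.
u_2 = a_2 + 4.3146·q_1 = (-0.4615, -0.1538, -0.3846, -3.0000).
‖u_2‖ = 3.0634, so q_2 = (-0.1507, -0.0502, -0.1256, -0.9793).
q_1·a_3 = 0.5883·0 + 0.1961·3 + (-0.7845)·(-4) + 0.0000·0 = 3.7262; q_2·a_3 = (-0.1507)·0 + (-0.0502)·3 + (-0.1256)·(-4) + (-0.9793)·0 = 0.3515.
u_3 = a_3 − 3.7262·q_1 − 0.3515·q_2 = (-2.1393, 2.2869, -1.0328, 0.3443).
‖u_3‖ = 3.3154, so q_3 = (-0.6453, 0.6898, -0.3115, 0.1038).

Q = [[0.5883, -0.1507, -0.6453], [0.1961, -0.0502, 0.6898], [-0.7845, -0.1256, -0.3115], [0.0000, -0.9793, 0.1038]], R = [[5.0990, -4.3146, 3.7262], [0.0000, 3.0634, 0.3515], [0.0000, 0.0000, 3.3154]]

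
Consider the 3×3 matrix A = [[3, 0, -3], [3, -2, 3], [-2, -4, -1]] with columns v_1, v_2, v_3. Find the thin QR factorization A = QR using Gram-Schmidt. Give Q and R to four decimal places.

v_1 = (3, 3, -2); ‖v_1‖ = 4.6904, so e_1 = (0.6396, 0.6396, -0.4264).
e_1·v_2 = 0.6396·0 + 0.6396·(-2) + (-0.4264)·(-4) = 0.4264.
u_2 = v_2 − 0.4264·e_1 = (-0.2727, -2.2727, -3.8182).
‖u_2‖ = 4.4518, so e_2 = (-0.0613, -0.5105, -0.8577).
e_1·v_3 = 0.6396·(-3) + 0.6396·3 + (-0.4264)·(-1) = 0.4264; e_2·v_3 = (-0.0613)·(-3) + (-0.5105)·3 + (-0.8577)·(-1) = -0.4901.
u_3 = v_3 − 0.4264·e_1 + 0.4901·e_2 = (-3.3028, 2.4771, -1.2385).
‖u_3‖ = 4.3102, so e_3 = (-0.7663, 0.5747, -0.2873).

Q = [[0.6396, -0.0613, -0.7663], [0.6396, -0.5105, 0.5747], [-0.4264, -0.8577, -0.2873]], R = [[4.6904, 0.4264, 0.4264], [0.0000, 4.4518, -0.4901], [0.0000, 0.0000, 4.3102]]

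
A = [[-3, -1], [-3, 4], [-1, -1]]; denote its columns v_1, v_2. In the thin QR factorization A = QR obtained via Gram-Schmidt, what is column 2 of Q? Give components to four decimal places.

q_2 = (-0.5917, 0.7155, -0.3715)

v_1 = (-3, -3, -1); ‖v_1‖ = 4.3589, so q_1 = (-0.6882, -0.6882, -0.2294).
q_1·v_2 = (-0.6882)·(-1) + (-0.6882)·4 + (-0.2294)·(-1) = -1.8353.
u_2 = v_2 + 1.8353·q_1 = (-2.2632, 2.7368, -1.4211).
‖u_2‖ = 3.8251, so q_2 = (-0.5917, 0.7155, -0.3715).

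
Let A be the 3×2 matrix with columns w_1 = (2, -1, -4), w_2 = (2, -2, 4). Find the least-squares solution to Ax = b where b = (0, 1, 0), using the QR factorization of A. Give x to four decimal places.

w_1 = (2, -1, -4); ‖w_1‖ = 4.5826, so e_1 = (0.4364, -0.2182, -0.8729).
e_1·w_2 = 0.4364·2 + (-0.2182)·(-2) + (-0.8729)·4 = -2.1822.
u_2 = w_2 + 2.1822·e_1 = (2.9524, -2.4762, 2.0952).
‖u_2‖ = 4.3861, so e_2 = (0.6731, -0.5646, 0.4777).
Qᵀb = (-0.2182, -0.5646).
Back-substitute: x_2 = -0.5646/4.3861 = -0.1287.
x_1 = (-0.2182 + 2.1822·(-0.1287))/4.5826 = -0.1089.

x = (-0.1089, -0.1287)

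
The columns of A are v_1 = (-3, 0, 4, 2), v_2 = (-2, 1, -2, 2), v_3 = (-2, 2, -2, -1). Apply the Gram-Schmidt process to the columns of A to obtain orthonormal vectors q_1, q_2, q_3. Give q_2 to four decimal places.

v_1 = (-3, 0, 4, 2); ‖v_1‖ = 5.3852, so q_1 = (-0.5571, 0.0000, 0.7428, 0.3714).
q_1·v_2 = (-0.5571)·(-2) + 0.0000·1 + 0.7428·(-2) + 0.3714·2 = 0.3714.
u_2 = v_2 − 0.3714·q_1 = (-1.7931, 1.0000, -2.2759, 1.8621).
‖u_2‖ = 3.5864, so q_2 = (-0.5000, 0.2788, -0.6346, 0.5192).

q_2 = (-0.5000, 0.2788, -0.6346, 0.5192)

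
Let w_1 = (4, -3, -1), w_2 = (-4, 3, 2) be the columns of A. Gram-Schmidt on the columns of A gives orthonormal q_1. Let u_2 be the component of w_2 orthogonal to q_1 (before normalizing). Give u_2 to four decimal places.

q_1 = w_1/‖w_1‖ = (4, -3, -1)/5.0990 = (0.7845, -0.5883, -0.1961).
r_{12} = q_1·w_2 = -5.2951.
u_2 = w_2 + 5.2951·q_1 = (0.1538, -0.1154, 0.9615).

u_2 = (0.1538, -0.1154, 0.9615)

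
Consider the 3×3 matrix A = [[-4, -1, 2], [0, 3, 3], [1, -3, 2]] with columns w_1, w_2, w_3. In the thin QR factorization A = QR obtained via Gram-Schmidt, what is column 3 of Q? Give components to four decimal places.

w_1 = (-4, 0, 1); ‖w_1‖ = 4.1231, so q_1 = (-0.9701, 0.0000, 0.2425).
q_1·w_2 = (-0.9701)·(-1) + 0.0000·3 + 0.2425·(-3) = 0.2425.
u_2 = w_2 − 0.2425·q_1 = (-0.7647, 3.0000, -3.0588).
‖u_2‖ = 4.3521, so q_2 = (-0.1757, 0.6893, -0.7028).
q_1·w_3 = (-0.9701)·2 + 0.0000·3 + 0.2425·2 = -1.4552; q_2·w_3 = (-0.1757)·2 + 0.6893·3 + (-0.7028)·2 = 0.3109.
u_3 = w_3 + 1.4552·q_1 − 0.3109·q_2 = (0.6429, 2.7857, 2.5714).
‖u_3‖ = 3.8452, so q_3 = (0.1672, 0.7245, 0.6687).

q_3 = (0.1672, 0.7245, 0.6687)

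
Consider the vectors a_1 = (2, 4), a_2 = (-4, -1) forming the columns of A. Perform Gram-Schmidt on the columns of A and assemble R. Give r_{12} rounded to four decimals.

r_{12} = -2.6833

a_1 = (2, 4); ‖a_1‖ = 4.4721, so e_1 = (0.4472, 0.8944).
r_{12} = e_1·a_2 = -2.6833.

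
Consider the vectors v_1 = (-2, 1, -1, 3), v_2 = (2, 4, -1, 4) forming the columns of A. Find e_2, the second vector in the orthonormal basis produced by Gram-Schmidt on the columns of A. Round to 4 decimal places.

e_2 = (0.7360, 0.6177, -0.0263, 0.2760)

v_1 = (-2, 1, -1, 3); ‖v_1‖ = 3.8730, so e_1 = (-0.5164, 0.2582, -0.2582, 0.7746).
e_1·v_2 = (-0.5164)·2 + 0.2582·4 + (-0.2582)·(-1) + 0.7746·4 = 3.3566.
u_2 = v_2 − 3.3566·e_1 = (3.7333, 3.1333, -0.1333, 1.4000).
‖u_2‖ = 5.0728, so e_2 = (0.7360, 0.6177, -0.0263, 0.2760).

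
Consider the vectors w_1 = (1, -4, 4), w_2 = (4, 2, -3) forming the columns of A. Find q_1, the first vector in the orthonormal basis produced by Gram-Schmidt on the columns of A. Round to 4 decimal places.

w_1 = (1, -4, 4); ‖w_1‖ = 5.7446, so q_1 = (0.1741, -0.6963, 0.6963).

q_1 = (0.1741, -0.6963, 0.6963)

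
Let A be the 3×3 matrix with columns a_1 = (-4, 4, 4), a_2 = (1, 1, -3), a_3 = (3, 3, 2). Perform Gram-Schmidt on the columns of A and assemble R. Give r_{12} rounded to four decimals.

q_1 = a_1/‖a_1‖ = (-4, 4, 4)/6.9282 = (-0.5774, 0.5774, 0.5774).
r_{12} = q_1·a_2 = -1.7321.

r_{12} = -1.7321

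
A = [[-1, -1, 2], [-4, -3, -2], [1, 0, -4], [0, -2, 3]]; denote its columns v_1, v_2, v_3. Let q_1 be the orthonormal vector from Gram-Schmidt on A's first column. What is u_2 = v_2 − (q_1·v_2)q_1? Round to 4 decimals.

v_1 = (-1, -4, 1, 0); ‖v_1‖ = 4.2426, so q_1 = (-0.2357, -0.9428, 0.2357, 0.0000).
q_1·v_2 = (-0.2357)·(-1) + (-0.9428)·(-3) + 0.2357·0 + 0.0000·(-2) = 3.0641.
u_2 = v_2 − 3.0641·q_1 = (-0.2778, -0.1111, -0.7222, -2.0000).

u_2 = (-0.2778, -0.1111, -0.7222, -2.0000)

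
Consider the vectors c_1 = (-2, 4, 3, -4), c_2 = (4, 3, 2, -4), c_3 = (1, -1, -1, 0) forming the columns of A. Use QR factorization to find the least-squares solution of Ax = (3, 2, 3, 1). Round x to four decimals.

x = (-1.4545, 1.1818, -4.6364)

e_1 = c_1/‖c_1‖ = (-2, 4, 3, -4)/6.7082 = (-0.2981, 0.5963, 0.4472, -0.5963).
r_{12} = e_1·c_2 = 3.8759.
u_2 = c_2 − 3.8759·e_1 = (5.1556, 0.6889, 0.2667, -1.6889).
‖u_2‖ = 5.4752, so e_2 = (0.9416, 0.1258, 0.0487, -0.3085).
r_{13} = e_1·c_3 = -1.3416; r_{23} = e_2·c_3 = 0.7671.
u_3 = c_3 + 1.3416·e_1 − 0.7671·e_2 = (-0.1223, -0.2965, -0.4374, -0.5634).
‖u_3‖ = 0.7820, so e_3 = (-0.1564, -0.3792, -0.5593, -0.7204).
Qᵀb = (1.0435, 2.9142, -3.6258).
Back-substitute: x_3 = -3.6258/0.7820 = -4.6364.
x_2 = (2.9142 − 0.7671·(-4.6364))/5.4752 = 1.1818.
x_1 = (1.0435 − 3.8759·1.1818 + 1.3416·(-4.6364))/6.7082 = -1.4545.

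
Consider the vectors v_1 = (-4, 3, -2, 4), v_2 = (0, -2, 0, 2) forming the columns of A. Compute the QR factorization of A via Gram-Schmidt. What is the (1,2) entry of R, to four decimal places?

r_{12} = 0.2981

v_1 = (-4, 3, -2, 4); ‖v_1‖ = 6.7082, so q_1 = (-0.5963, 0.4472, -0.2981, 0.5963).
r_{12} = q_1·v_2 = 0.2981.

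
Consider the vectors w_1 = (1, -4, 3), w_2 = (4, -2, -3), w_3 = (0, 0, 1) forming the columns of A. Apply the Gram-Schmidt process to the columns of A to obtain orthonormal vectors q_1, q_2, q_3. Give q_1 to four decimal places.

w_1 = (1, -4, 3); ‖w_1‖ = 5.0990, so q_1 = (0.1961, -0.7845, 0.5883).

q_1 = (0.1961, -0.7845, 0.5883)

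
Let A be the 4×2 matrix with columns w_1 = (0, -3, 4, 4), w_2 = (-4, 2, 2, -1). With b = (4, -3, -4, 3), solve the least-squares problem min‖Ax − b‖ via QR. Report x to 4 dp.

x = (0.0578, -1.3154)

w_1 = (0, -3, 4, 4); ‖w_1‖ = 6.4031, so q_1 = (0.0000, -0.4685, 0.6247, 0.6247).
q_1·w_2 = 0.0000·(-4) + (-0.4685)·2 + 0.6247·2 + 0.6247·(-1) = -0.3123.
u_2 = w_2 + 0.3123·q_1 = (-4.0000, 1.8537, 2.1951, -0.8049).
‖u_2‖ = 4.9902, so q_2 = (-0.8016, 0.3715, 0.4399, -0.1613).
Qᵀb = (0.7809, -6.5640).
Back-substitute: x_2 = -6.5640/4.9902 = -1.3154.
x_1 = (0.7809 + 0.3123·(-1.3154))/6.4031 = 0.0578.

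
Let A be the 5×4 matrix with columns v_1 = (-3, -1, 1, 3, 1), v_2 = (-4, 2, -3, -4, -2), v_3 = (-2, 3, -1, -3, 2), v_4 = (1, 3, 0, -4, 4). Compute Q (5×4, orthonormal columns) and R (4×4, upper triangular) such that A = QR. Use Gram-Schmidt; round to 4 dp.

Q = [[-0.6547, -0.7319, -0.0570, -0.1180], [-0.2182, 0.2440, 0.5128, -0.7704], [0.2182, -0.3904, 0.1519, 0.1314], [0.6547, -0.4392, -0.2089, -0.5242], [0.2182, -0.2440, 0.8167, 0.3170]], R = [[4.5826, -1.5275, -1.0911, -3.0551], [0.0000, 6.8313, 3.4157, 0.7807], [0.0000, 0.0000, 3.7607, 5.5841], [0.0000, 0.0000, 0.0000, 0.9356]]

e_1 = v_1/‖v_1‖ = (-3, -1, 1, 3, 1)/4.5826 = (-0.6547, -0.2182, 0.2182, 0.6547, 0.2182).
r_{12} = e_1·v_2 = -1.5275.
u_2 = v_2 + 1.5275·e_1 = (-5.0000, 1.6667, -2.6667, -3.0000, -1.6667).
‖u_2‖ = 6.8313, so e_2 = (-0.7319, 0.2440, -0.3904, -0.4392, -0.2440).
r_{13} = e_1·v_3 = -1.0911; r_{23} = e_2·v_3 = 3.4157.
u_3 = v_3 + 1.0911·e_1 − 3.4157·e_2 = (-0.2143, 1.9286, 0.5714, -0.7857, 3.0714).
‖u_3‖ = 3.7607, so e_3 = (-0.0570, 0.5128, 0.1519, -0.2089, 0.8167).
r_{14} = e_1·v_4 = -3.0551; r_{24} = e_2·v_4 = 0.7807; r_{34} = e_3·v_4 = 5.5841.
u_4 = v_4 + 3.0551·e_1 − 0.7807·e_2 − 5.5841·e_3 = (-0.1104, -0.7208, 0.1229, -0.4905, 0.2965).
‖u_4‖ = 0.9356, so e_4 = (-0.1180, -0.7704, 0.1314, -0.5242, 0.3170).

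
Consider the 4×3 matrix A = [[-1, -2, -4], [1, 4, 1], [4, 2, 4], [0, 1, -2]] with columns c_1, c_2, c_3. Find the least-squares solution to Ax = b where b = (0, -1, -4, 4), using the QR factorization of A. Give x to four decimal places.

x = (-0.7270, 0.4256, -0.4701)

c_1 = (-1, 1, 4, 0); ‖c_1‖ = 4.2426, so q_1 = (-0.2357, 0.2357, 0.9428, 0.0000).
q_1·c_2 = (-0.2357)·(-2) + 0.2357·4 + 0.9428·2 + 0.0000·1 = 3.2998.
u_2 = c_2 − 3.2998·q_1 = (-1.2222, 3.2222, -1.1111, 1.0000).
‖u_2‖ = 3.7565, so q_2 = (-0.3254, 0.8578, -0.2958, 0.2662).
q_1·c_3 = (-0.2357)·(-4) + 0.2357·1 + 0.9428·4 + 0.0000·(-2) = 4.9497; q_2·c_3 = (-0.3254)·(-4) + 0.8578·1 + (-0.2958)·4 + 0.2662·(-2) = 0.4437.
u_3 = c_3 − 4.9497·q_1 − 0.4437·q_2 = (-2.6890, -0.5472, -0.5354, -2.1181).
‖u_3‖ = 3.5076, so q_3 = (-0.7666, -0.1560, -0.1527, -0.6039).
Qᵀb = (-4.0069, 1.3902, -1.6488).
Back-substitute: x_3 = -1.6488/3.5076 = -0.4701.
x_2 = (1.3902 − 0.4437·(-0.4701))/3.7565 = 0.4256.
x_1 = (-4.0069 − 3.2998·0.4256 − 4.9497·(-0.4701))/4.2426 = -0.7270.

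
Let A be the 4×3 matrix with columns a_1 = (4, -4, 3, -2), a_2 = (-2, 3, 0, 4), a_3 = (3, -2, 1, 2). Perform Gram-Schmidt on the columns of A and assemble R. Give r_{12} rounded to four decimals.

r_{12} = -4.1740

e_1 = a_1/‖a_1‖ = (4, -4, 3, -2)/6.7082 = (0.5963, -0.5963, 0.4472, -0.2981).
r_{12} = e_1·a_2 = -4.1740.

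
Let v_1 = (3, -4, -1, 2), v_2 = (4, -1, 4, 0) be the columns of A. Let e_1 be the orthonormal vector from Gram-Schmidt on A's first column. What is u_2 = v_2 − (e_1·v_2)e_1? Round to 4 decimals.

u_2 = (2.8000, 0.6000, 4.4000, -0.8000)

v_1 = (3, -4, -1, 2); ‖v_1‖ = 5.4772, so e_1 = (0.5477, -0.7303, -0.1826, 0.3651).
e_1·v_2 = 0.5477·4 + (-0.7303)·(-1) + (-0.1826)·4 + 0.3651·0 = 2.1909.
u_2 = v_2 − 2.1909·e_1 = (2.8000, 0.6000, 4.4000, -0.8000).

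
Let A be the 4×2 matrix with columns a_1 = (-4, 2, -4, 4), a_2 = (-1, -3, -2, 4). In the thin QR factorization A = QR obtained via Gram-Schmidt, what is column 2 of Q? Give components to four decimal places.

q_2 = (0.1522, -0.8455, -0.0676, 0.5073)

q_1 = a_1/‖a_1‖ = (-4, 2, -4, 4)/7.2111 = (-0.5547, 0.2774, -0.5547, 0.5547).
r_{12} = q_1·a_2 = 3.0509.
u_2 = a_2 − 3.0509·q_1 = (0.6923, -3.8462, -0.3077, 2.3077).
‖u_2‖ = 4.5489, so q_2 = (0.1522, -0.8455, -0.0676, 0.5073).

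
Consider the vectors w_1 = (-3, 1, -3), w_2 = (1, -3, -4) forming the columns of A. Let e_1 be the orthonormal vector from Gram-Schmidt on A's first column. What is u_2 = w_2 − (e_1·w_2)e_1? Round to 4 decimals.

w_1 = (-3, 1, -3); ‖w_1‖ = 4.3589, so e_1 = (-0.6882, 0.2294, -0.6882).
e_1·w_2 = (-0.6882)·1 + 0.2294·(-3) + (-0.6882)·(-4) = 1.3765.
u_2 = w_2 − 1.3765·e_1 = (1.9474, -3.3158, -3.0526).

u_2 = (1.9474, -3.3158, -3.0526)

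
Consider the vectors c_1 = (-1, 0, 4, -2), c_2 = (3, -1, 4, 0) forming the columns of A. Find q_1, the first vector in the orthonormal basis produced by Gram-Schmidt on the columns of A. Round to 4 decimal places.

c_1 = (-1, 0, 4, -2); ‖c_1‖ = 4.5826, so q_1 = (-0.2182, 0.0000, 0.8729, -0.4364).

q_1 = (-0.2182, 0.0000, 0.8729, -0.4364)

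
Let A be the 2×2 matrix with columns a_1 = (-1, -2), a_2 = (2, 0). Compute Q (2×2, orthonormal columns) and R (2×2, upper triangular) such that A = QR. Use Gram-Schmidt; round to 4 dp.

a_1 = (-1, -2); ‖a_1‖ = 2.2361, so q_1 = (-0.4472, -0.8944).
q_1·a_2 = (-0.4472)·2 + (-0.8944)·0 = -0.8944.
u_2 = a_2 + 0.8944·q_1 = (1.6000, -0.8000).
‖u_2‖ = 1.7889, so q_2 = (0.8944, -0.4472).

Q = [[-0.4472, 0.8944], [-0.8944, -0.4472]], R = [[2.2361, -0.8944], [0.0000, 1.7889]]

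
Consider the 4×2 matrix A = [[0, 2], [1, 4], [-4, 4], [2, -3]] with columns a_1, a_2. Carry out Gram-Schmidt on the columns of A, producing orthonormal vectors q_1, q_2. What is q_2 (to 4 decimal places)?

q_2 = (0.3678, 0.8932, 0.1051, -0.2364)

a_1 = (0, 1, -4, 2); ‖a_1‖ = 4.5826, so q_1 = (0.0000, 0.2182, -0.8729, 0.4364).
q_1·a_2 = 0.0000·2 + 0.2182·4 + (-0.8729)·4 + 0.4364·(-3) = -3.9279.
u_2 = a_2 + 3.9279·q_1 = (2.0000, 4.8571, 0.5714, -1.2857).
‖u_2‖ = 5.4380, so q_2 = (0.3678, 0.8932, 0.1051, -0.2364).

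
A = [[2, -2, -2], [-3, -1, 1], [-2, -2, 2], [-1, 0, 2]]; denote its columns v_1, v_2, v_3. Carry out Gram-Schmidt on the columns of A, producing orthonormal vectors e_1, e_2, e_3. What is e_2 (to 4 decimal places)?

e_2 = (-0.8003, -0.1715, -0.5717, 0.0572)

e_1 = v_1/‖v_1‖ = (2, -3, -2, -1)/4.2426 = (0.4714, -0.7071, -0.4714, -0.2357).
r_{12} = e_1·v_2 = 0.7071.
u_2 = v_2 − 0.7071·e_1 = (-2.3333, -0.5000, -1.6667, 0.1667).
‖u_2‖ = 2.9155, so e_2 = (-0.8003, -0.1715, -0.5717, 0.0572).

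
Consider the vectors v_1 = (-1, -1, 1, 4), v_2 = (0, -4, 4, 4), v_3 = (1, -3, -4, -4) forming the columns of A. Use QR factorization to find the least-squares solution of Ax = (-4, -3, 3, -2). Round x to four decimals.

v_1 = (-1, -1, 1, 4); ‖v_1‖ = 4.3589, so q_1 = (-0.2294, -0.2294, 0.2294, 0.9177).
q_1·v_2 = (-0.2294)·0 + (-0.2294)·(-4) + 0.2294·4 + 0.9177·4 = 5.5060.
u_2 = v_2 − 5.5060·q_1 = (1.2632, -2.7368, 2.7368, -1.0526).
‖u_2‖ = 4.2053, so q_2 = (0.3004, -0.6508, 0.6508, -0.2503).
q_1·v_3 = (-0.2294)·1 + (-0.2294)·(-3) + 0.2294·(-4) + 0.9177·(-4) = -4.1295; q_2·v_3 = 0.3004·1 + (-0.6508)·(-3) + 0.6508·(-4) + (-0.2503)·(-4) = 0.6508.
u_3 = v_3 + 4.1295·q_1 − 0.6508·q_2 = (-0.1429, -3.5238, -3.4762, -0.0476).
‖u_3‖ = 4.9522, so q_3 = (-0.0288, -0.7116, -0.7020, -0.0096).
Qᵀb = (0.4588, 3.2040, 0.1635).
Back-substitute: x_3 = 0.1635/4.9522 = 0.0330.
x_2 = (3.2040 − 0.6508·0.0330)/4.2053 = 0.7568.
x_1 = (0.4588 − 5.5060·0.7568 + 4.1295·0.0330)/4.3589 = -0.8194.

x = (-0.8194, 0.7568, 0.0330)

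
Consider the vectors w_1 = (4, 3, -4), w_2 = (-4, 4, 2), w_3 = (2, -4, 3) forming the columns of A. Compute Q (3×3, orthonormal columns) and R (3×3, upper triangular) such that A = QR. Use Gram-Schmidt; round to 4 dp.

Q = [[0.6247, -0.4964, 0.6028], [0.4685, 0.8558, 0.2192], [-0.6247, 0.1455, 0.7672]], R = [[6.4031, -1.8741, -2.4988], [0.0000, 5.6998, -3.9796], [0.0000, 0.0000, 2.6304]]

w_1 = (4, 3, -4); ‖w_1‖ = 6.4031, so e_1 = (0.6247, 0.4685, -0.6247).
e_1·w_2 = 0.6247·(-4) + 0.4685·4 + (-0.6247)·2 = -1.8741.
u_2 = w_2 + 1.8741·e_1 = (-2.8293, 4.8780, 0.8293).
‖u_2‖ = 5.6998, so e_2 = (-0.4964, 0.8558, 0.1455).
e_1·w_3 = 0.6247·2 + 0.4685·(-4) + (-0.6247)·3 = -2.4988; e_2·w_3 = (-0.4964)·2 + 0.8558·(-4) + 0.1455·3 = -3.9796.
u_3 = w_3 + 2.4988·e_1 + 3.9796·e_2 = (1.5856, 0.5766, 2.0180).
‖u_3‖ = 2.6304, so e_3 = (0.6028, 0.2192, 0.7672).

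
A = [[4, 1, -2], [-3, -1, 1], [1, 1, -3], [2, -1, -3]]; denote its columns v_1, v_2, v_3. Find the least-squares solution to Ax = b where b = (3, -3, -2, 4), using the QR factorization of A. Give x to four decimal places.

x = (1.6765, -2.1176, 0.5294)

v_1 = (4, -3, 1, 2); ‖v_1‖ = 5.4772, so q_1 = (0.7303, -0.5477, 0.1826, 0.3651).
q_1·v_2 = 0.7303·1 + (-0.5477)·(-1) + 0.1826·1 + 0.3651·(-1) = 1.0954.
u_2 = v_2 − 1.0954·q_1 = (0.2000, -0.4000, 0.8000, -1.4000).
‖u_2‖ = 1.6733, so q_2 = (0.1195, -0.2390, 0.4781, -0.8367).
q_1·v_3 = 0.7303·(-2) + (-0.5477)·1 + 0.1826·(-3) + 0.3651·(-3) = -3.6515; q_2·v_3 = 0.1195·(-2) + (-0.2390)·1 + 0.4781·(-3) + (-0.8367)·(-3) = 0.5976.
u_3 = v_3 + 3.6515·q_1 − 0.5976·q_2 = (0.5952, -0.8571, -2.6190, -1.1667).
‖u_3‖ = 3.0512, so q_3 = (0.1951, -0.2809, -0.8584, -0.3824).
Qᵀb = (4.9295, -3.2271, 1.6153).
Back-substitute: x_3 = 1.6153/3.0512 = 0.5294.
x_2 = (-3.2271 − 0.5976·0.5294)/1.6733 = -2.1176.
x_1 = (4.9295 − 1.0954·(-2.1176) + 3.6515·0.5294)/5.4772 = 1.6765.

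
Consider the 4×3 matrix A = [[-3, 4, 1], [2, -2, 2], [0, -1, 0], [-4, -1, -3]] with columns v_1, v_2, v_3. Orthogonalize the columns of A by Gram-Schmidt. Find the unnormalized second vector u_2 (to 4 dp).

v_1 = (-3, 2, 0, -4); ‖v_1‖ = 5.3852, so e_1 = (-0.5571, 0.3714, 0.0000, -0.7428).
e_1·v_2 = (-0.5571)·4 + 0.3714·(-2) + 0.0000·(-1) + (-0.7428)·(-1) = -2.2283.
u_2 = v_2 + 2.2283·e_1 = (2.7586, -1.1724, -1.0000, -2.6552).

u_2 = (2.7586, -1.1724, -1.0000, -2.6552)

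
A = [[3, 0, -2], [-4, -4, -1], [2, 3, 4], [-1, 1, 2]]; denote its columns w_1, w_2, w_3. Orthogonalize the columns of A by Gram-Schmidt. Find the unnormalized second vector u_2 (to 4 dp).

w_1 = (3, -4, 2, -1); ‖w_1‖ = 5.4772, so q_1 = (0.5477, -0.7303, 0.3651, -0.1826).
q_1·w_2 = 0.5477·0 + (-0.7303)·(-4) + 0.3651·3 + (-0.1826)·1 = 3.8341.
u_2 = w_2 − 3.8341·q_1 = (-2.1000, -1.2000, 1.6000, 1.7000).

u_2 = (-2.1000, -1.2000, 1.6000, 1.7000)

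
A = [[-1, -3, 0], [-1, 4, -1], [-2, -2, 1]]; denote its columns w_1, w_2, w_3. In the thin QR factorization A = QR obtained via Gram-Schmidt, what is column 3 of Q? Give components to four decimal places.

q_1 = w_1/‖w_1‖ = (-1, -1, -2)/2.4495 = (-0.4082, -0.4082, -0.8165).
r_{12} = q_1·w_2 = 1.2247.
u_2 = w_2 − 1.2247·q_1 = (-2.5000, 4.5000, -1.0000).
‖u_2‖ = 5.2440, so q_2 = (-0.4767, 0.8581, -0.1907).
r_{13} = q_1·w_3 = -0.4082; r_{23} = q_2·w_3 = -1.0488.
u_3 = w_3 + 0.4082·q_1 + 1.0488·q_2 = (-0.6667, -0.2667, 0.4667).
‖u_3‖ = 0.8563, so q_3 = (-0.7785, -0.3114, 0.5449).

q_3 = (-0.7785, -0.3114, 0.5449)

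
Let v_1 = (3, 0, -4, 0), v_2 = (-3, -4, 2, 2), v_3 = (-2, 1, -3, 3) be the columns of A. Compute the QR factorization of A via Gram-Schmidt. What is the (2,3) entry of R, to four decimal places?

r_{23} = 1.3131

v_1 = (3, 0, -4, 0); ‖v_1‖ = 5.0000, so q_1 = (0.6000, 0.0000, -0.8000, 0.0000).
q_1·v_2 = 0.6000·(-3) + 0.0000·(-4) + (-0.8000)·2 + 0.0000·2 = -3.4000.
u_2 = v_2 + 3.4000·q_1 = (-0.9600, -4.0000, -0.7200, 2.0000).
‖u_2‖ = 4.6303, so q_2 = (-0.2073, -0.8639, -0.1555, 0.4319).
r_{23} = q_2·v_3 = 1.3131.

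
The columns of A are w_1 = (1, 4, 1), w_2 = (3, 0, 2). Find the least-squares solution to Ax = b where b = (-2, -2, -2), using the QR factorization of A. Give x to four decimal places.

x = (-0.5072, -0.5742)

w_1 = (1, 4, 1); ‖w_1‖ = 4.2426, so q_1 = (0.2357, 0.9428, 0.2357).
q_1·w_2 = 0.2357·3 + 0.9428·0 + 0.2357·2 = 1.1785.
u_2 = w_2 − 1.1785·q_1 = (2.7222, -1.1111, 1.7222).
‖u_2‖ = 3.4075, so q_2 = (0.7989, -0.3261, 0.5054).
Qᵀb = (-2.8284, -1.9565).
Back-substitute: x_2 = -1.9565/3.4075 = -0.5742.
x_1 = (-2.8284 − 1.1785·(-0.5742))/4.2426 = -0.5072.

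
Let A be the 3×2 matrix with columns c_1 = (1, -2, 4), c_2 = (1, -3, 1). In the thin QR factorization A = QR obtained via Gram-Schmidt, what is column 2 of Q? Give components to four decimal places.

c_1 = (1, -2, 4); ‖c_1‖ = 4.5826, so e_1 = (0.2182, -0.4364, 0.8729).
e_1·c_2 = 0.2182·1 + (-0.4364)·(-3) + 0.8729·1 = 2.4004.
u_2 = c_2 − 2.4004·e_1 = (0.4762, -1.9524, -1.0952).
‖u_2‖ = 2.2887, so e_2 = (0.2081, -0.8531, -0.4785).

e_2 = (0.2081, -0.8531, -0.4785)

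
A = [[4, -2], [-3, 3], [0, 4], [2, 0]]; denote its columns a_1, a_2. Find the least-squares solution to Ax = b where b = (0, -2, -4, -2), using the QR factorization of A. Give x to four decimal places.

q_1 = a_1/‖a_1‖ = (4, -3, 0, 2)/5.3852 = (0.7428, -0.5571, 0.0000, 0.3714).
r_{12} = q_1·a_2 = -3.1568.
u_2 = a_2 + 3.1568·q_1 = (0.3448, 1.2414, 4.0000, 1.1724).
‖u_2‖ = 4.3629, so q_2 = (0.0790, 0.2845, 0.9168, 0.2687).
Qᵀb = (0.3714, -4.7738).
Back-substitute: x_2 = -4.7738/4.3629 = -1.0942.
x_1 = (0.3714 + 3.1568·(-1.0942))/5.3852 = -0.5725.

x = (-0.5725, -1.0942)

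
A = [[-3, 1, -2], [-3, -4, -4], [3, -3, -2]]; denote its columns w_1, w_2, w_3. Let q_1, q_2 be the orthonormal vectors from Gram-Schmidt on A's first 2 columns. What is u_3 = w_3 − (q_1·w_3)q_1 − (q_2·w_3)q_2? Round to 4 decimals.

u_3 = (-1.4359, 0.4103, -1.0256)

q_1 = w_1/‖w_1‖ = (-3, -3, 3)/5.1962 = (-0.5774, -0.5774, 0.5774).
r_{12} = q_1·w_2 = 0.0000.
u_2 = w_2 + 0.0000·q_1 = (1.0000, -4.0000, -3.0000).
‖u_2‖ = 5.0990, so q_2 = (0.1961, -0.7845, -0.5883).
r_{13} = q_1·w_3 = 2.3094; r_{23} = q_2·w_3 = 3.9223.
u_3 = w_3 − 2.3094·q_1 − 3.9223·q_2 = (-1.4359, 0.4103, -1.0256).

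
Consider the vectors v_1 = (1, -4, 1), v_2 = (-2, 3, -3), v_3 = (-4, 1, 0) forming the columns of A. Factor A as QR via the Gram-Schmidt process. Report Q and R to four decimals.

Q = [[0.2357, -0.4329, -0.8701], [-0.9428, -0.3190, -0.0967], [0.2357, -0.8431, 0.4834]], R = [[4.2426, -4.0069, -1.8856], [0.0000, 2.4381, 1.4127], [0.0000, 0.0000, 3.3836]]

v_1 = (1, -4, 1); ‖v_1‖ = 4.2426, so e_1 = (0.2357, -0.9428, 0.2357).
e_1·v_2 = 0.2357·(-2) + (-0.9428)·3 + 0.2357·(-3) = -4.0069.
u_2 = v_2 + 4.0069·e_1 = (-1.0556, -0.7778, -2.0556).
‖u_2‖ = 2.4381, so e_2 = (-0.4329, -0.3190, -0.8431).
e_1·v_3 = 0.2357·(-4) + (-0.9428)·1 + 0.2357·0 = -1.8856; e_2·v_3 = (-0.4329)·(-4) + (-0.3190)·1 + (-0.8431)·0 = 1.4127.
u_3 = v_3 + 1.8856·e_1 − 1.4127·e_2 = (-2.9439, -0.3271, 1.6355).
‖u_3‖ = 3.3836, so e_3 = (-0.8701, -0.0967, 0.4834).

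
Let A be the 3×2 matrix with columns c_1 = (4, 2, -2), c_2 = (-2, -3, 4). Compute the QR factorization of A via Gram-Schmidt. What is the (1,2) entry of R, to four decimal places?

r_{12} = -4.4907

c_1 = (4, 2, -2); ‖c_1‖ = 4.8990, so q_1 = (0.8165, 0.4082, -0.4082).
r_{12} = q_1·c_2 = -4.4907.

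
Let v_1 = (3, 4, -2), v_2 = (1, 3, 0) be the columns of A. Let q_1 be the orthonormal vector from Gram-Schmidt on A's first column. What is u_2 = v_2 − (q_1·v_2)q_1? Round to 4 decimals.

u_2 = (-0.5517, 0.9310, 1.0345)

q_1 = v_1/‖v_1‖ = (3, 4, -2)/5.3852 = (0.5571, 0.7428, -0.3714).
r_{12} = q_1·v_2 = 2.7854.
u_2 = v_2 − 2.7854·q_1 = (-0.5517, 0.9310, 1.0345).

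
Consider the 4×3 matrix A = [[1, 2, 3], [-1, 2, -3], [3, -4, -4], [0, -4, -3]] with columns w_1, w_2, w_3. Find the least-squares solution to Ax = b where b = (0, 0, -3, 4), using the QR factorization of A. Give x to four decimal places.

w_1 = (1, -1, 3, 0); ‖w_1‖ = 3.3166, so q_1 = (0.3015, -0.3015, 0.9045, 0.0000).
q_1·w_2 = 0.3015·2 + (-0.3015)·2 + 0.9045·(-4) + 0.0000·(-4) = -3.6181.
u_2 = w_2 + 3.6181·q_1 = (3.0909, 0.9091, -0.7273, -4.0000).
‖u_2‖ = 5.1874, so q_2 = (0.5958, 0.1752, -0.1402, -0.7711).
q_1·w_3 = 0.3015·3 + (-0.3015)·(-3) + 0.9045·(-4) + 0.0000·(-3) = -1.8091; q_2·w_3 = 0.5958·3 + 0.1752·(-3) + (-0.1402)·(-4) + (-0.7711)·(-3) = 4.1359.
u_3 = w_3 + 1.8091·q_1 − 4.1359·q_2 = (1.0811, -4.2703, -1.7838, 0.1892).
‖u_3‖ = 4.7562, so q_3 = (0.2273, -0.8978, -0.3750, 0.0398).
Qᵀb = (-2.7136, -2.6638, 1.2842).
Back-substitute: x_3 = 1.2842/4.7562 = 0.2700.
x_2 = (-2.6638 − 4.1359·0.2700)/5.1874 = -0.7288.
x_1 = (-2.7136 + 3.6181·(-0.7288) + 1.8091·0.2700)/3.3166 = -1.4659.

x = (-1.4659, -0.7288, 0.2700)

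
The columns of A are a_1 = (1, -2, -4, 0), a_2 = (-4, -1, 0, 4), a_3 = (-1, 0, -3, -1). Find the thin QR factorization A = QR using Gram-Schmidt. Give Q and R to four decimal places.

a_1 = (1, -2, -4, 0); ‖a_1‖ = 4.5826, so e_1 = (0.2182, -0.4364, -0.8729, 0.0000).
e_1·a_2 = 0.2182·(-4) + (-0.4364)·(-1) + (-0.8729)·0 + 0.0000·4 = -0.4364.
u_2 = a_2 + 0.4364·e_1 = (-3.9048, -1.1905, -0.3810, 4.0000).
‖u_2‖ = 5.7280, so e_2 = (-0.6817, -0.2078, -0.0665, 0.6983).
e_1·a_3 = 0.2182·(-1) + (-0.4364)·0 + (-0.8729)·(-3) + 0.0000·(-1) = 2.4004; e_2·a_3 = (-0.6817)·(-1) + (-0.2078)·0 + (-0.0665)·(-3) + 0.6983·(-1) = 0.1829.
u_3 = a_3 − 2.4004·e_1 − 0.1829·e_2 = (-1.3991, 1.0856, -0.8926, -1.1277).
‖u_3‖ = 2.2814, so e_3 = (-0.6133, 0.4759, -0.3913, -0.4943).

Q = [[0.2182, -0.6817, -0.6133], [-0.4364, -0.2078, 0.4759], [-0.8729, -0.0665, -0.3913], [0.0000, 0.6983, -0.4943]], R = [[4.5826, -0.4364, 2.4004], [0.0000, 5.7280, 0.1829], [0.0000, 0.0000, 2.2814]]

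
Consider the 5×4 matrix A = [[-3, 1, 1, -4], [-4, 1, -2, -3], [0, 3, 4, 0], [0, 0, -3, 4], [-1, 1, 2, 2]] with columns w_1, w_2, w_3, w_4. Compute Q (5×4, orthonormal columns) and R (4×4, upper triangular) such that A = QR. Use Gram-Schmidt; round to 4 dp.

q_1 = w_1/‖w_1‖ = (-3, -4, 0, 0, -1)/5.0990 = (-0.5883, -0.7845, 0.0000, 0.0000, -0.1961).
r_{12} = q_1·w_2 = -1.5689.
u_2 = w_2 + 1.5689·q_1 = (0.0769, -0.2308, 3.0000, 0.0000, 0.6923).
‖u_2‖ = 3.0884, so q_2 = (0.0249, -0.0747, 0.9714, 0.0000, 0.2242).
r_{13} = q_1·w_3 = 0.5883; r_{23} = q_2·w_3 = 4.5081.
u_3 = w_3 − 0.5883·q_1 − 4.5081·q_2 = (1.2339, -1.2016, -0.3790, -3.0000, 1.1048).
‖u_3‖ = 3.6511, so q_3 = (0.3379, -0.3291, -0.1038, -0.8217, 0.3026).
r_{14} = q_1·w_4 = 4.3146; r_{24} = q_2·w_4 = 0.5729; r_{34} = q_3·w_4 = -3.0459.
u_4 = w_4 − 4.3146·q_1 − 0.5729·q_2 + 3.0459·q_3 = (-0.4465, -0.5750, -0.8727, 1.4973, 3.6394).
‖u_4‖ = 4.0962, so q_4 = (-0.1090, -0.1404, -0.2130, 0.3655, 0.8885).

Q = [[-0.5883, 0.0249, 0.3379, -0.1090], [-0.7845, -0.0747, -0.3291, -0.1404], [0.0000, 0.9714, -0.1038, -0.2130], [0.0000, 0.0000, -0.8217, 0.3655], [-0.1961, 0.2242, 0.3026, 0.8885]], R = [[5.0990, -1.5689, 0.5883, 4.3146], [0.0000, 3.0884, 4.5081, 0.5729], [0.0000, 0.0000, 3.6511, -3.0459], [0.0000, 0.0000, 0.0000, 4.0962]]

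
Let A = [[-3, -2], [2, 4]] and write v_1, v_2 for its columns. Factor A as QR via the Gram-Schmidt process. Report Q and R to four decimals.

Q = [[-0.8321, 0.5547], [0.5547, 0.8321]], R = [[3.6056, 3.8829], [0.0000, 2.2188]]

q_1 = v_1/‖v_1‖ = (-3, 2)/3.6056 = (-0.8321, 0.5547).
r_{12} = q_1·v_2 = 3.8829.
u_2 = v_2 − 3.8829·q_1 = (1.2308, 1.8462).
‖u_2‖ = 2.2188, so q_2 = (0.5547, 0.8321).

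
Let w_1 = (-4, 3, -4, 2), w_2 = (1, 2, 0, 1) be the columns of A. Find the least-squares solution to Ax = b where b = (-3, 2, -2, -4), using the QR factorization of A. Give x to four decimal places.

x = (0.4724, -0.8150)

w_1 = (-4, 3, -4, 2); ‖w_1‖ = 6.7082, so e_1 = (-0.5963, 0.4472, -0.5963, 0.2981).
e_1·w_2 = (-0.5963)·1 + 0.4472·2 + (-0.5963)·0 + 0.2981·1 = 0.5963.
u_2 = w_2 − 0.5963·e_1 = (1.3556, 1.7333, 0.3556, 0.8222).
‖u_2‖ = 2.3758, so e_2 = (0.5706, 0.7296, 0.1497, 0.3461).
Qᵀb = (2.6833, -1.9362).
Back-substitute: x_2 = -1.9362/2.3758 = -0.8150.
x_1 = (2.6833 − 0.5963·(-0.8150))/6.7082 = 0.4724.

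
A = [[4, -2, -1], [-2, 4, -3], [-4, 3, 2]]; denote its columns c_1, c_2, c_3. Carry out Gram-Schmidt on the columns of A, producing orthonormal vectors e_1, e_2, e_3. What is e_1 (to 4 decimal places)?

c_1 = (4, -2, -4); ‖c_1‖ = 6.0000, so e_1 = (0.6667, -0.3333, -0.6667).

e_1 = (0.6667, -0.3333, -0.6667)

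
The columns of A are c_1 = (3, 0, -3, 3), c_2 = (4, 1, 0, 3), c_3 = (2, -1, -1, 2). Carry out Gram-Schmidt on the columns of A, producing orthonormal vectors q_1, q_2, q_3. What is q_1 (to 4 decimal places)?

q_1 = (0.5774, 0.0000, -0.5774, 0.5774)

c_1 = (3, 0, -3, 3); ‖c_1‖ = 5.1962, so q_1 = (0.5774, 0.0000, -0.5774, 0.5774).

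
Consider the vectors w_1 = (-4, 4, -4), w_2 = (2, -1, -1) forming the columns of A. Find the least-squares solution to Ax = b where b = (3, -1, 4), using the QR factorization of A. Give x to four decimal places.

w_1 = (-4, 4, -4); ‖w_1‖ = 6.9282, so q_1 = (-0.5774, 0.5774, -0.5774).
q_1·w_2 = (-0.5774)·2 + 0.5774·(-1) + (-0.5774)·(-1) = -1.1547.
u_2 = w_2 + 1.1547·q_1 = (1.3333, -0.3333, -1.6667).
‖u_2‖ = 2.1602, so q_2 = (0.6172, -0.1543, -0.7715).
Qᵀb = (-4.6188, -1.0801).
Back-substitute: x_2 = -1.0801/2.1602 = -0.5000.
x_1 = (-4.6188 + 1.1547·(-0.5000))/6.9282 = -0.7500.

x = (-0.7500, -0.5000)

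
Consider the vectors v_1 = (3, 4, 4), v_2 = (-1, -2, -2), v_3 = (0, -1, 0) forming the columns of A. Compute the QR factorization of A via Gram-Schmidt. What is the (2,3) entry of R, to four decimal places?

q_1 = v_1/‖v_1‖ = (3, 4, 4)/6.4031 = (0.4685, 0.6247, 0.6247).
r_{12} = q_1·v_2 = -2.9673.
u_2 = v_2 + 2.9673·q_1 = (0.3902, -0.1463, -0.1463).
‖u_2‖ = 0.4417, so q_2 = (0.8835, -0.3313, -0.3313).
r_{23} = q_2·v_3 = 0.3313.

r_{23} = 0.3313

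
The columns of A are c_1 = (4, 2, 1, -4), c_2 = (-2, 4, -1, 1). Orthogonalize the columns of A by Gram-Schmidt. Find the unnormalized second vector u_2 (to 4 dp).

u_2 = (-1.4595, 4.2703, -0.8649, 0.4595)

c_1 = (4, 2, 1, -4); ‖c_1‖ = 6.0828, so q_1 = (0.6576, 0.3288, 0.1644, -0.6576).
q_1·c_2 = 0.6576·(-2) + 0.3288·4 + 0.1644·(-1) + (-0.6576)·1 = -0.8220.
u_2 = c_2 + 0.8220·q_1 = (-1.4595, 4.2703, -0.8649, 0.4595).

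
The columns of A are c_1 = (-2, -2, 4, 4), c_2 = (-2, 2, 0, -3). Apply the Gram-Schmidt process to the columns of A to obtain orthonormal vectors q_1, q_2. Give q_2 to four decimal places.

c_1 = (-2, -2, 4, 4); ‖c_1‖ = 6.3246, so q_1 = (-0.3162, -0.3162, 0.6325, 0.6325).
q_1·c_2 = (-0.3162)·(-2) + (-0.3162)·2 + 0.6325·0 + 0.6325·(-3) = -1.8974.
u_2 = c_2 + 1.8974·q_1 = (-2.6000, 1.4000, 1.2000, -1.8000).
‖u_2‖ = 3.6606, so q_2 = (-0.7103, 0.3825, 0.3278, -0.4917).

q_2 = (-0.7103, 0.3825, 0.3278, -0.4917)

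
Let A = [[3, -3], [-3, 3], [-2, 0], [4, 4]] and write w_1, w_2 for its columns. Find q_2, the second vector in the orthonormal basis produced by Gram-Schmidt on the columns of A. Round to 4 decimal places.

q_2 = (-0.4882, 0.4882, -0.0181, 0.7232)

w_1 = (3, -3, -2, 4); ‖w_1‖ = 6.1644, so q_1 = (0.4867, -0.4867, -0.3244, 0.6489).
q_1·w_2 = 0.4867·(-3) + (-0.4867)·3 + (-0.3244)·0 + 0.6489·4 = -0.3244.
u_2 = w_2 + 0.3244·q_1 = (-2.8421, 2.8421, -0.1053, 4.2105).
‖u_2‖ = 5.8219, so q_2 = (-0.4882, 0.4882, -0.0181, 0.7232).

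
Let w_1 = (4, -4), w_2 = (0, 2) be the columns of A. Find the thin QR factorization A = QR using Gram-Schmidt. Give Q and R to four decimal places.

e_1 = w_1/‖w_1‖ = (4, -4)/5.6569 = (0.7071, -0.7071).
r_{12} = e_1·w_2 = -1.4142.
u_2 = w_2 + 1.4142·e_1 = (1.0000, 1.0000).
‖u_2‖ = 1.4142, so e_2 = (0.7071, 0.7071).

Q = [[0.7071, 0.7071], [-0.7071, 0.7071]], R = [[5.6569, -1.4142], [0.0000, 1.4142]]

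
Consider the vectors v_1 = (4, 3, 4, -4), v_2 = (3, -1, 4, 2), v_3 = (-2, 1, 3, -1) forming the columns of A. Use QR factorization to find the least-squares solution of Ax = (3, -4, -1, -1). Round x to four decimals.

x = (0.0981, 0.2704, -0.9260)

v_1 = (4, 3, 4, -4); ‖v_1‖ = 7.5498, so e_1 = (0.5298, 0.3974, 0.5298, -0.5298).
e_1·v_2 = 0.5298·3 + 0.3974·(-1) + 0.5298·4 + (-0.5298)·2 = 2.2517.
u_2 = v_2 − 2.2517·e_1 = (1.8070, -1.8947, 2.8070, 3.1930).
‖u_2‖ = 4.9930, so e_2 = (0.3619, -0.3795, 0.5622, 0.6395).
e_1·v_3 = 0.5298·(-2) + 0.3974·1 + 0.5298·3 + (-0.5298)·(-1) = 1.4570; e_2·v_3 = 0.3619·(-2) + (-0.3795)·1 + 0.5622·3 + 0.6395·(-1) = -0.0562.
u_3 = v_3 − 1.4570·e_1 + 0.0562·e_2 = (-2.7516, 0.3997, 2.2597, -0.1921).
‖u_3‖ = 3.5880, so e_3 = (-0.7669, 0.1114, 0.6298, -0.0535).
Qᵀb = (0.0000, 1.4020, -3.3225).
Back-substitute: x_3 = -3.3225/3.5880 = -0.9260.
x_2 = (1.4020 + 0.0562·(-0.9260))/4.9930 = 0.2704.
x_1 = (0.0000 − 2.2517·0.2704 − 1.4570·(-0.9260))/7.5498 = 0.0981.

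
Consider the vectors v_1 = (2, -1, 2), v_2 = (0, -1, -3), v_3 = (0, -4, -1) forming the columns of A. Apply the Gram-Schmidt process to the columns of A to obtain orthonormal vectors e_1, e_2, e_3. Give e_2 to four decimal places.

e_2 = (0.4134, -0.5788, -0.7029)

v_1 = (2, -1, 2); ‖v_1‖ = 3.0000, so e_1 = (0.6667, -0.3333, 0.6667).
e_1·v_2 = 0.6667·0 + (-0.3333)·(-1) + 0.6667·(-3) = -1.6667.
u_2 = v_2 + 1.6667·e_1 = (1.1111, -1.5556, -1.8889).
‖u_2‖ = 2.6874, so e_2 = (0.4134, -0.5788, -0.7029).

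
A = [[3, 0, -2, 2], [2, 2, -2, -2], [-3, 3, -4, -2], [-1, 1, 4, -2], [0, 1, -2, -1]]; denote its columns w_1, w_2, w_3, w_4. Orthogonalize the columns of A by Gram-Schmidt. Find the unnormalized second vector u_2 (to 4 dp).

u_2 = (0.7826, 2.5217, 2.2174, 0.7391, 1.0000)

q_1 = w_1/‖w_1‖ = (3, 2, -3, -1, 0)/4.7958 = (0.6255, 0.4170, -0.6255, -0.2085, 0.0000).
r_{12} = q_1·w_2 = -1.2511.
u_2 = w_2 + 1.2511·q_1 = (0.7826, 2.5217, 2.2174, 0.7391, 1.0000).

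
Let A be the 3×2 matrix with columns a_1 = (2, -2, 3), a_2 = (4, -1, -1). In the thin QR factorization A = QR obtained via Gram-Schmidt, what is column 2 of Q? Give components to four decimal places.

e_1 = a_1/‖a_1‖ = (2, -2, 3)/4.1231 = (0.4851, -0.4851, 0.7276).
r_{12} = e_1·a_2 = 1.6977.
u_2 = a_2 − 1.6977·e_1 = (3.1765, -0.1765, -2.2353).
‖u_2‖ = 3.8881, so e_2 = (0.8170, -0.0454, -0.5749).

e_2 = (0.8170, -0.0454, -0.5749)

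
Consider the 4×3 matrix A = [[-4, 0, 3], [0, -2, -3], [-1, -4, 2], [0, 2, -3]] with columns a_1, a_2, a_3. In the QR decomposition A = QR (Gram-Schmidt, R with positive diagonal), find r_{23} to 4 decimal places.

e_1 = a_1/‖a_1‖ = (-4, 0, -1, 0)/4.1231 = (-0.9701, 0.0000, -0.2425, 0.0000).
r_{12} = e_1·a_2 = 0.9701.
u_2 = a_2 − 0.9701·e_1 = (0.9412, -2.0000, -3.7647, 2.0000).
‖u_2‖ = 4.8020, so e_2 = (0.1960, -0.4165, -0.7840, 0.4165).
r_{23} = e_2·a_3 = -0.9800.

r_{23} = -0.9800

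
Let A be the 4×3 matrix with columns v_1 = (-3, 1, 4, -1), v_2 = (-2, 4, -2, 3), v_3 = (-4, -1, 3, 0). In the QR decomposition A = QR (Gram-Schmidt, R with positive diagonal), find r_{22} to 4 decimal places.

r_{22} = 5.7413

v_1 = (-3, 1, 4, -1); ‖v_1‖ = 5.1962, so e_1 = (-0.5774, 0.1925, 0.7698, -0.1925).
e_1·v_2 = (-0.5774)·(-2) + 0.1925·4 + 0.7698·(-2) + (-0.1925)·3 = -0.1925.
u_2 = v_2 + 0.1925·e_1 = (-2.1111, 4.0370, -1.8519, 2.9630).
r_{22} = ‖u_2‖ = 5.7413.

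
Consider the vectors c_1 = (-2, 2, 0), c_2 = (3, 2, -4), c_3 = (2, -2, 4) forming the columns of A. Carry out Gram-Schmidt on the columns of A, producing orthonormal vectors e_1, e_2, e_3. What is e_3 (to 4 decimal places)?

e_1 = c_1/‖c_1‖ = (-2, 2, 0)/2.8284 = (-0.7071, 0.7071, 0.0000).
r_{12} = e_1·c_2 = -0.7071.
u_2 = c_2 + 0.7071·e_1 = (2.5000, 2.5000, -4.0000).
‖u_2‖ = 5.3385, so e_2 = (0.4683, 0.4683, -0.7493).
r_{13} = e_1·c_3 = -2.8284; r_{23} = e_2·c_3 = -2.9971.
u_3 = c_3 + 2.8284·e_1 + 2.9971·e_2 = (1.4035, 1.4035, 1.7544).
‖u_3‖ = 2.6491, so e_3 = (0.5298, 0.5298, 0.6623).

e_3 = (0.5298, 0.5298, 0.6623)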